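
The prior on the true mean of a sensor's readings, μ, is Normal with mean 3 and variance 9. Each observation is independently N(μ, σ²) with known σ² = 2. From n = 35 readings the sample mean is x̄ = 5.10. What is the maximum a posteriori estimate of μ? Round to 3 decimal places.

μ̂_MAP = 5.087

n = 35, x̄ = 5.10.
For a Normal prior and Normal likelihood with known variance, the posterior is Normal; its mode equals its mean, the precision-weighted average.
Prior precision 1/σ₀² = 1/9; data precision n/σ² = 35/2 = 17.5.
μ̂ = ((1/9)·3 + 17.5·5.1) / (1/9 + 17.5) = (1075/12)/(317/18) = 3225/634 ≈ 5.087.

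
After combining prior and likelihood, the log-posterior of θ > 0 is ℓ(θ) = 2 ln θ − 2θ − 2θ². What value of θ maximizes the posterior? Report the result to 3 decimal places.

θ̂_MAP = 0.500

ℓ'(θ) = 2/θ − 2 − 4θ. Setting this to zero and multiplying by θ: 4θ² + 2θ − 2 = 0.
θ = (−2 + √(2² + 4·4·2)) / (2·4) = (−2 + √36) / 8 = (−2 + 6)/8 = 1/2.
ℓ''(θ) = −2/θ² − 4 < 0, confirming a maximum.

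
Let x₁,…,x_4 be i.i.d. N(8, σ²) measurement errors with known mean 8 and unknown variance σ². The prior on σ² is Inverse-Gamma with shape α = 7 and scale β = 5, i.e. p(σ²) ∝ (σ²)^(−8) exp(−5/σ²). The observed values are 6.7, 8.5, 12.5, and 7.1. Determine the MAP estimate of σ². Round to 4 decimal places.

Sum of squared deviations about the known mean: SS = (6.7−8)² + (8.5−8)² + (12.5−8)² + (7.1−8)² = 23.
The Normal likelihood contributes (σ²)^(−n/2) exp(−SS/(2σ²)), so the posterior is Inverse-Gamma(α + n/2, β + SS/2) = Inverse-Gamma(9, 16.5).
The mode of Inverse-Gamma(a, b) is b/(a+1) = 16.5/10 ≈ 1.6500.

σ̂²_MAP = 1.6500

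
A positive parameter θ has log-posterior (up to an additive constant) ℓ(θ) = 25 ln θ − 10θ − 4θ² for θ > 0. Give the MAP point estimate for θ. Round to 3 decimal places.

ℓ'(θ) = 25/θ − 10 − 8θ. Setting this to zero and multiplying by θ: 8θ² + 10θ − 25 = 0.
θ = (−10 + √(10² + 4·8·25)) / (2·8) = (−10 + √900) / 16 = (−10 + 30)/16 = 5/4.
ℓ''(θ) = −25/θ² − 8 < 0, confirming a maximum.

θ̂_MAP = 1.250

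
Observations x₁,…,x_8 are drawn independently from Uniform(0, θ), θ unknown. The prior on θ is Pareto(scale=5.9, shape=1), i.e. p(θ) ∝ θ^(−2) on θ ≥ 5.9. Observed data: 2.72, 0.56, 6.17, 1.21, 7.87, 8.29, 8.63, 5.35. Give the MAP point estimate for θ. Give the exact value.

θ̂_MAP = 8.63

The Uniform(0, θ) likelihood is θ^(−n) for θ ≥ max(xᵢ), zero otherwise. Here max(xᵢ) = 8.63.
Posterior ∝ θ^(−2) · θ^(−8) = θ^(−10) on θ ≥ max(5.9, 8.63) = 8.63.
This density is strictly decreasing in θ, so the posterior mode lies at the lower boundary of the support.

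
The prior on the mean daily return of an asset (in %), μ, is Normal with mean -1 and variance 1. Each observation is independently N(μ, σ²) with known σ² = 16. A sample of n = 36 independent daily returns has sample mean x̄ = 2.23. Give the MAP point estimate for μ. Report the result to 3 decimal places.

n = 36, x̄ = 2.23.
For a Normal prior and Normal likelihood with known variance, the posterior is Normal; its mode equals its mean, the precision-weighted average.
Prior precision 1/σ₀² = 1/1 = 1; data precision n/σ² = 36/16 = 2.25.
μ̂ = (1·(-1) + 2.25·2.23) / (1 + 2.25) = 4.0175/3.25 = 1607/1300 ≈ 1.236.

μ̂_MAP = 1.236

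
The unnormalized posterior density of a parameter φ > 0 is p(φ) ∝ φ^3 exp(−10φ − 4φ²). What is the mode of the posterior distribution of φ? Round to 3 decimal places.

ℓ'(φ) = 3/φ − 10 − 8φ. Setting this to zero and multiplying by φ: 8φ² + 10φ − 3 = 0.
φ = (−10 + √(10² + 4·8·3)) / (2·8) = (−10 + √196) / 16 = (−10 + 14)/16 = 1/4.
ℓ''(φ) = −3/φ² − 8 < 0, confirming a maximum.

φ̂_MAP = 0.250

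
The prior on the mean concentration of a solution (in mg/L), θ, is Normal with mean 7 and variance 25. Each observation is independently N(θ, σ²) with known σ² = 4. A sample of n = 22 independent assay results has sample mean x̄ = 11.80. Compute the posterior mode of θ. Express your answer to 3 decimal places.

n = 22, x̄ = 11.80.
For a Normal prior and Normal likelihood with known variance, the posterior is Normal; its mode equals its mean, the precision-weighted average.
Prior precision 1/σ₀² = 1/25 = 0.04; data precision n/σ² = 22/4 = 5.5.
θ̂ = (0.04·7 + 5.5·11.8) / (0.04 + 5.5) = 65.18/5.54 = 3259/277 ≈ 11.765.

θ̂_MAP = 11.765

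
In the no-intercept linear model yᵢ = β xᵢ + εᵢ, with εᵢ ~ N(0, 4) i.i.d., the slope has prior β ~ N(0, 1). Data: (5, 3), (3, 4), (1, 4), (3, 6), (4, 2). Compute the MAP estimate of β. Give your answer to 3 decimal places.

β̂_MAP = 0.891

log p(β | y) = −Σ(yᵢ − βxᵢ)²/(2·4) − β²/(2·1) + const.
Setting the derivative to zero: Σxᵢ(yᵢ − βxᵢ)/4 − β/1 = 0, so β = Σxᵢyᵢ / (Σxᵢ² + σ²/τ²).
Σxᵢyᵢ = 5·3 + 3·4 + 1·4 + 3·6 + 4·2 = 57; Σxᵢ² = 60; σ²/τ² = 4.
β̂_MAP = 57 / (60 + 4) = 57/64 ≈ 0.891.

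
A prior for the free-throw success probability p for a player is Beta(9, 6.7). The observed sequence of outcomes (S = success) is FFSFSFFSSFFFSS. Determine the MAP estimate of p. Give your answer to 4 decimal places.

p̂_MAP = 0.5054

Prior: Beta(9, 6.7).
Data: 6 successes in 14 trials (from the sequence). The binomial likelihood contributes p^6(1−p)^8, so the posterior is Beta(9+6, 6.7+8) = Beta(15, 14.7).
For Beta(a, b) with a, b > 1 the mode is (a−1)/(a+b−2) = 14/27.7 ≈ 0.5054.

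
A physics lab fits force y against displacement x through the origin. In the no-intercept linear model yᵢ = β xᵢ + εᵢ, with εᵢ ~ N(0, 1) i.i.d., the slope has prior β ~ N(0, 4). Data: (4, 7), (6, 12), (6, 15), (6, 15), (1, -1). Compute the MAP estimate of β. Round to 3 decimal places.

β̂_MAP = 2.228

log p(β | y) = −Σ(yᵢ − βxᵢ)²/(2·1) − β²/(2·4) + const.
Setting the derivative to zero: Σxᵢ(yᵢ − βxᵢ)/1 − β/4 = 0, so β = Σxᵢyᵢ / (Σxᵢ² + σ²/τ²).
Σxᵢyᵢ = 4·7 + 6·12 + 6·15 + 6·15 + 1·(-1) = 279; Σxᵢ² = 125; σ²/τ² = 0.25.
β̂_MAP = 279 / (125 + 0.25) = 279/125.25 ≈ 2.228.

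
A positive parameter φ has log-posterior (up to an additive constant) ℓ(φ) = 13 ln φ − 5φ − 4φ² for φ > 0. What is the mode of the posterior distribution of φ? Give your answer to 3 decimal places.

ℓ'(φ) = 13/φ − 5 − 8φ. Setting this to zero and multiplying by φ: 8φ² + 5φ − 13 = 0.
φ = (−5 + √(5² + 4·8·13)) / (2·8) = (−5 + √441) / 16 = (−5 + 21)/16 = 1.
ℓ''(φ) = −13/φ² − 8 < 0, confirming a maximum.

φ̂_MAP = 1.000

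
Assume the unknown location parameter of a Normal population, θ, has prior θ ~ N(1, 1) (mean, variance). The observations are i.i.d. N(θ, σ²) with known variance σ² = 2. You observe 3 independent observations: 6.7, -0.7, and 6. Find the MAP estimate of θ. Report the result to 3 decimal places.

n = 3; x̄ = (6.7 + (-0.7) + 6)/3 = 12/3 = 4.
For a Normal prior and Normal likelihood with known variance, the posterior is Normal; its mode equals its mean, the precision-weighted average.
Prior precision 1/σ₀² = 1/1 = 1; data precision n/σ² = 3/2 = 1.5.
θ̂ = (1·1 + 1.5·4) / (1 + 1.5) = 7/2.5 = 2.800.

θ̂_MAP = 2.800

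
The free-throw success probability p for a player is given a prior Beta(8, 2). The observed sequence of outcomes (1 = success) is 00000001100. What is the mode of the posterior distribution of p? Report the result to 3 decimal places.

p̂_MAP = 0.474

Prior: Beta(8, 2).
Data: 2 successes in 11 trials (from the sequence). The binomial likelihood contributes p^2(1−p)^9, so the posterior is Beta(8+2, 2+9) = Beta(10, 11).
For Beta(a, b) with a, b > 1 the mode is (a−1)/(a+b−2) = 9/19 ≈ 0.474.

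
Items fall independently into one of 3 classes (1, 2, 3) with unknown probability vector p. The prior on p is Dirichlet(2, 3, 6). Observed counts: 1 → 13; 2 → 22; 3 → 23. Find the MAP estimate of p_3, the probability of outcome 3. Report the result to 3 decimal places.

The posterior is Dirichlet(αᵢ + nᵢ) = Dirichlet(15, 25, 29).
For a Dirichlet(a₁,…,a_K) with all aᵢ > 1, the mode has j-th component (aⱼ − 1)/(Σaᵢ − K).
Here Σaᵢ = 69 and K = 3, so p_3 = (29 − 1)/(69 − 3) = 28/66 ≈ 0.424.

MAP estimate: 0.424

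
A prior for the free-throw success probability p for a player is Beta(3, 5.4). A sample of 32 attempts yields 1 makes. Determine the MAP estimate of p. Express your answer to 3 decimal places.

p̂_MAP = 0.078

Prior: Beta(3, 5.4).
Data: 1 success in 32 trials. The binomial likelihood contributes p(1−p)^31, so the posterior is Beta(3+1, 5.4+31) = Beta(4, 36.4).
For Beta(a, b) with a, b > 1 the mode is (a−1)/(a+b−2) = 3/38.4 ≈ 0.078.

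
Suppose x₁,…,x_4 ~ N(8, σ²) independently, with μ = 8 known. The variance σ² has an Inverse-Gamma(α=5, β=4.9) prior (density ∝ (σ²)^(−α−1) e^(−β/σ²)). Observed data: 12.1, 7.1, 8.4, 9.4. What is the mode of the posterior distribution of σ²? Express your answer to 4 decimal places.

Sum of squared deviations about the known mean: SS = (12.1−8)² + (7.1−8)² + (8.4−8)² + (9.4−8)² = 19.74.
The Normal likelihood contributes (σ²)^(−n/2) exp(−SS/(2σ²)), so the posterior is Inverse-Gamma(α + n/2, β + SS/2) = Inverse-Gamma(7, 14.77).
The mode of Inverse-Gamma(a, b) is b/(a+1) = 14.77/8 ≈ 1.8463.

σ̂²_MAP = 1.8463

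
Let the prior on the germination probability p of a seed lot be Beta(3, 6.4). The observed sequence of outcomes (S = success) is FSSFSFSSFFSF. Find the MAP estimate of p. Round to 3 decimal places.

Prior: Beta(3, 6.4).
Data: 6 successes in 12 trials (from the sequence). The binomial likelihood contributes p^6(1−p)^6, so the posterior is Beta(3+6, 6.4+6) = Beta(9, 12.4).
For Beta(a, b) with a, b > 1 the mode is (a−1)/(a+b−2) = 8/19.4 ≈ 0.412.

p̂_MAP = 0.412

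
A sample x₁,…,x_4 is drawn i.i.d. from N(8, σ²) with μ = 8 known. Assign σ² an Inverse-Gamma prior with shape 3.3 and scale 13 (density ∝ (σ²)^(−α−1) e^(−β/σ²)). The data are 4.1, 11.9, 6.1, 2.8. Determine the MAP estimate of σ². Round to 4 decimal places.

Sum of squared deviations about the known mean: SS = (4.1−8)² + (11.9−8)² + (6.1−8)² + (2.8−8)² = 61.07.
The Normal likelihood contributes (σ²)^(−n/2) exp(−SS/(2σ²)), so the posterior is Inverse-Gamma(α + n/2, β + SS/2) = Inverse-Gamma(5.3, 43.535).
The mode of Inverse-Gamma(a, b) is b/(a+1) = 43.535/6.3 ≈ 6.9103.

σ̂²_MAP = 6.9103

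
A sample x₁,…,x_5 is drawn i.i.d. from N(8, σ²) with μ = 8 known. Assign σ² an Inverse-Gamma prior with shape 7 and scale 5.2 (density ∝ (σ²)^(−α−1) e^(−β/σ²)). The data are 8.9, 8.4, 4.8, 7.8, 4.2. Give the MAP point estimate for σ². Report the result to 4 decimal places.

Sum of squared deviations about the known mean: SS = (8.9−8)² + (8.4−8)² + (4.8−8)² + (7.8−8)² + (4.2−8)² = 25.69.
The Normal likelihood contributes (σ²)^(−n/2) exp(−SS/(2σ²)), so the posterior is Inverse-Gamma(α + n/2, β + SS/2) = Inverse-Gamma(9.5, 18.045).
The mode of Inverse-Gamma(a, b) is b/(a+1) = 18.045/10.5 ≈ 1.7186.

σ̂²_MAP = 1.7186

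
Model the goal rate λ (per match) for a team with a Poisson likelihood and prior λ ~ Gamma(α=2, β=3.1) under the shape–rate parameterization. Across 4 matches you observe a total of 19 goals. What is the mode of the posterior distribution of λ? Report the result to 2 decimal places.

λ̂_MAP = 2.82

Σxᵢ = 19, n = 4.
Posterior ∝ λe^(−3.1λ) · λ^19e^(−4λ) = λ^20e^(−7.1λ), i.e. Gamma(shape=21, rate=7.1).
The mode of a Gamma(a, b) with a ≥ 1 (shape–rate) is (a−1)/b = 20/7.1 ≈ 2.82.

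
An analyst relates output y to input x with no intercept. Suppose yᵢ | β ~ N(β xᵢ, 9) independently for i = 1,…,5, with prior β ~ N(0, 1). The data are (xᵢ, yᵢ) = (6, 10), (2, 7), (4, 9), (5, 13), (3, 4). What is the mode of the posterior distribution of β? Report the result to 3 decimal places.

β̂_MAP = 1.889

log p(β | y) = −Σ(yᵢ − βxᵢ)²/(2·9) − β²/(2·1) + const.
Setting the derivative to zero: Σxᵢ(yᵢ − βxᵢ)/9 − β/1 = 0, so β = Σxᵢyᵢ / (Σxᵢ² + σ²/τ²).
Σxᵢyᵢ = 6·10 + 2·7 + 4·9 + 5·13 + 3·4 = 187; Σxᵢ² = 90; σ²/τ² = 9.
β̂_MAP = 187 / (90 + 9) = 187/99 ≈ 1.889.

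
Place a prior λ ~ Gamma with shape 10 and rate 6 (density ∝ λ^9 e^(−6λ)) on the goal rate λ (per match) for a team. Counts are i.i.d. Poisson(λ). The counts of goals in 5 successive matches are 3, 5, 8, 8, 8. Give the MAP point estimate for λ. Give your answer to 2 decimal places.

Σxᵢ = 3+5+8+8+8 = 32, with n = 5.
Posterior ∝ λ^9e^(−6λ) · λ^32e^(−5λ) = λ^41e^(−11λ), i.e. Gamma(shape=42, rate=11).
The mode of a Gamma(a, b) with a ≥ 1 (shape–rate) is (a−1)/b = 41/11 ≈ 3.73.

λ̂_MAP = 3.73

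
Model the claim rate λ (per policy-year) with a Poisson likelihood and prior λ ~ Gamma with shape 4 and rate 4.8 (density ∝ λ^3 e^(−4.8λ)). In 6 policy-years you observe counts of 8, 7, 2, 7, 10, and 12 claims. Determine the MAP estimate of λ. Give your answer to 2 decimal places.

Σxᵢ = 8+7+2+7+10+12 = 46, with n = 6.
Posterior ∝ λ^3e^(−4.8λ) · λ^46e^(−6λ) = λ^49e^(−10.8λ), i.e. Gamma(shape=50, rate=10.8).
The mode of a Gamma(a, b) with a ≥ 1 (shape–rate) is (a−1)/b = 49/10.8 ≈ 4.54.

λ̂_MAP = 4.54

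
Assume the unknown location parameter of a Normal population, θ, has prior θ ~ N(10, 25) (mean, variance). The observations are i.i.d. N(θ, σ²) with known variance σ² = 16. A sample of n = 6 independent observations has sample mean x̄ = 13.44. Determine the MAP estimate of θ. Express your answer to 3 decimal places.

θ̂_MAP = 13.108

n = 6, x̄ = 13.44.
For a Normal prior and Normal likelihood with known variance, the posterior is Normal; its mode equals its mean, the precision-weighted average.
Prior precision 1/σ₀² = 1/25 = 0.04; data precision n/σ² = 6/16 = 0.375.
θ̂ = (0.04·10 + 0.375·13.44) / (0.04 + 0.375) = 5.44/0.415 = 1088/83 ≈ 13.108.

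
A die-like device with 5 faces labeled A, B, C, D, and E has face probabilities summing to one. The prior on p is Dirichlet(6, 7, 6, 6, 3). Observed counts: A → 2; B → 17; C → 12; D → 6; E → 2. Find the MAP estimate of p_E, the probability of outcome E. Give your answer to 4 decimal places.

The posterior is Dirichlet(αᵢ + nᵢ) = Dirichlet(8, 24, 18, 12, 5).
For a Dirichlet(a₁,…,a_K) with all aᵢ > 1, the mode has j-th component (aⱼ − 1)/(Σaᵢ − K).
Here Σaᵢ = 67 and K = 5, so p_E = (5 − 1)/(67 − 5) = 4/62 ≈ 0.0645.

MAP estimate of p_E = 0.0645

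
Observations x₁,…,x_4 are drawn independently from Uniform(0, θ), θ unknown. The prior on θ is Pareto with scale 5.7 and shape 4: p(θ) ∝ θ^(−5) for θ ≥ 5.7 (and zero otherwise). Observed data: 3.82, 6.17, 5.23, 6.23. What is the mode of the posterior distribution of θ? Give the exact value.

The Uniform(0, θ) likelihood is θ^(−n) for θ ≥ max(xᵢ), zero otherwise. Here max(xᵢ) = 6.23.
Posterior ∝ θ^(−5) · θ^(−4) = θ^(−9) on θ ≥ max(5.7, 6.23) = 6.23.
This density is strictly decreasing in θ, so the posterior mode lies at the lower boundary of the support.

θ̂_MAP = 6.23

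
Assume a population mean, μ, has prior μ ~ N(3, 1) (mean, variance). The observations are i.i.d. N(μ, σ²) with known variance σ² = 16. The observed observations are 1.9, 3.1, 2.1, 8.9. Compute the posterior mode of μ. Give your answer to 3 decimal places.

μ̂_MAP = 3.200

n = 4; x̄ = (1.9 + 3.1 + 2.1 + 8.9)/4 = 16/4 = 4.
For a Normal prior and Normal likelihood with known variance, the posterior is Normal; its mode equals its mean, the precision-weighted average.
Prior precision 1/σ₀² = 1/1 = 1; data precision n/σ² = 4/16 = 0.25.
μ̂ = (1·3 + 0.25·4) / (1 + 0.25) = 4/1.25 = 3.200.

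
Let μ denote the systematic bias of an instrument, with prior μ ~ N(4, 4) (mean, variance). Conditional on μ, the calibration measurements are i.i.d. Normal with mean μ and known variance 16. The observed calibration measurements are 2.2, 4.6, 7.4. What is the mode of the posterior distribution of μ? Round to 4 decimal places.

n = 3; x̄ = (2.2 + 4.6 + 7.4)/3 = 14.2/3 = 71/15 ≈ 4.7333.
For a Normal prior and Normal likelihood with known variance, the posterior is Normal; its mode equals its mean, the precision-weighted average.
Prior precision 1/σ₀² = 1/4 = 0.25; data precision n/σ² = 3/16 = 0.1875.
μ̂ = (0.25·4 + 0.1875·(71/15)) / (0.25 + 0.1875) = 1.8875/0.4375 = 151/35 ≈ 4.3143.

μ̂_MAP = 4.3143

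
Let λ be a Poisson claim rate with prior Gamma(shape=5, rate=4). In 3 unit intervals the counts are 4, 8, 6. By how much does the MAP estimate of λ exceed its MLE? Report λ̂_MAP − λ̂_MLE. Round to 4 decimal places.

Σxᵢ = 18. Posterior is Gamma(23, 7); MAP = (23−1)/7 = 22/7 ≈ 3.14286.
MLE = x̄ = 18/3 ≈ 6.00000.
Difference = 22/7 − 18/3 = -20/7 ≈ -2.8571.

MAP − MLE = -2.8571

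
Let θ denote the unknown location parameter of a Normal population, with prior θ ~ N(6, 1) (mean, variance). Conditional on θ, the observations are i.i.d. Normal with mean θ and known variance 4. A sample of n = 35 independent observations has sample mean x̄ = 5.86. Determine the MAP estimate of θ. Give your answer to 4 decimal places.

θ̂_MAP = 5.8744

n = 35, x̄ = 5.86.
For a Normal prior and Normal likelihood with known variance, the posterior is Normal; its mode equals its mean, the precision-weighted average.
Prior precision 1/σ₀² = 1/1 = 1; data precision n/σ² = 35/4 = 8.75.
θ̂ = (1·6 + 8.75·5.86) / (1 + 8.75) = 57.275/9.75 = 2291/390 ≈ 5.8744.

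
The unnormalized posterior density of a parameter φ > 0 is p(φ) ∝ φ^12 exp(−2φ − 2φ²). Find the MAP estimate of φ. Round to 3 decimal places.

φ̂_MAP = 1.500

ℓ'(φ) = 12/φ − 2 − 4φ. Setting this to zero and multiplying by φ: 4φ² + 2φ − 12 = 0.
φ = (−2 + √(2² + 4·4·12)) / (2·4) = (−2 + √196) / 8 = (−2 + 14)/8 = 3/2.
ℓ''(φ) = −12/φ² − 4 < 0, confirming a maximum.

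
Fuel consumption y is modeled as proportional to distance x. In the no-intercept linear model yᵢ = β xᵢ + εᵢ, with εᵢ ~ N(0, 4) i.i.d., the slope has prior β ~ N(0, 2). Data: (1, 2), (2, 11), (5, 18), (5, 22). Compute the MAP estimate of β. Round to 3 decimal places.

β̂_MAP = 3.930

log p(β | y) = −Σ(yᵢ − βxᵢ)²/(2·4) − β²/(2·2) + const.
Setting the derivative to zero: Σxᵢ(yᵢ − βxᵢ)/4 − β/2 = 0, so β = Σxᵢyᵢ / (Σxᵢ² + σ²/τ²).
Σxᵢyᵢ = 1·2 + 2·11 + 5·18 + 5·22 = 224; Σxᵢ² = 55; σ²/τ² = 2.
β̂_MAP = 224 / (55 + 2) = 224/57 ≈ 3.930.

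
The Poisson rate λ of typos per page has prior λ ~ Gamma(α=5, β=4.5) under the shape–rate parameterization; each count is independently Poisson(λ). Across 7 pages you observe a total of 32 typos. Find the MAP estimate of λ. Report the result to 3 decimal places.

Σxᵢ = 32, n = 7.
Posterior ∝ λ^4e^(−4.5λ) · λ^32e^(−7λ) = λ^36e^(−11.5λ), i.e. Gamma(shape=37, rate=11.5).
The mode of a Gamma(a, b) with a ≥ 1 (shape–rate) is (a−1)/b = 36/11.5 ≈ 3.130.

λ̂_MAP = 3.130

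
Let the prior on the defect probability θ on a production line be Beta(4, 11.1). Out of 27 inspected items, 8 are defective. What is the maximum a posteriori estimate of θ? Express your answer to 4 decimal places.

θ̂_MAP = 0.2743

Prior: Beta(4, 11.1).
Data: 8 successes in 27 trials. The binomial likelihood contributes θ^8(1−θ)^19, so the posterior is Beta(4+8, 11.1+19) = Beta(12, 30.1).
For Beta(a, b) with a, b > 1 the mode is (a−1)/(a+b−2) = 11/40.1 ≈ 0.2743.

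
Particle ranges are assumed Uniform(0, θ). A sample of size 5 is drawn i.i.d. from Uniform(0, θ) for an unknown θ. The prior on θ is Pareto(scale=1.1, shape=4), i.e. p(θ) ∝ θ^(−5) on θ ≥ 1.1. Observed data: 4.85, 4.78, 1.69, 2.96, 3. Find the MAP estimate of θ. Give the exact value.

The Uniform(0, θ) likelihood is θ^(−n) for θ ≥ max(xᵢ), zero otherwise. Here max(xᵢ) = 4.85.
Posterior ∝ θ^(−5) · θ^(−5) = θ^(−10) on θ ≥ max(1.1, 4.85) = 4.85.
This density is strictly decreasing in θ, so the posterior mode lies at the lower boundary of the support.

θ̂_MAP = 4.85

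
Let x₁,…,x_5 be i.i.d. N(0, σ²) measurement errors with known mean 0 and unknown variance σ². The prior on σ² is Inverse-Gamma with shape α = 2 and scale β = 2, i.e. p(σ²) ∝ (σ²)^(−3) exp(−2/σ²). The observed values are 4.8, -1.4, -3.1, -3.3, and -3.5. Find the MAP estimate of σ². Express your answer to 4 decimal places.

σ̂²_MAP = 5.6136

Sum of squared deviations about the known mean: SS = (4.8−0)² + (-1.4−0)² + (-3.1−0)² + (-3.3−0)² + (-3.5−0)² = 57.75.
The Normal likelihood contributes (σ²)^(−n/2) exp(−SS/(2σ²)), so the posterior is Inverse-Gamma(α + n/2, β + SS/2) = Inverse-Gamma(4.5, 30.875).
The mode of Inverse-Gamma(a, b) is b/(a+1) = 30.875/5.5 ≈ 5.6136.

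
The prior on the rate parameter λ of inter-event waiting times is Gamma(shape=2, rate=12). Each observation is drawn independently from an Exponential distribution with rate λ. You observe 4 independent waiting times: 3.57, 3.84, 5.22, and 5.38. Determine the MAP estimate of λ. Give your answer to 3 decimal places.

The Exponential(rate=λ) likelihood is ∝ λ^n e^(−λΣtᵢ). Here n = 4 and Σtᵢ = 3.57 + 3.84 + 5.22 + 5.38 = 18.01.
Posterior ∝ λe^(−12λ) · λ^4e^(−18.01λ) = λ^5e^(−30.01λ), i.e. Gamma(6, 30.01).
Mode = (a−1)/b = 5/30.01 ≈ 0.167.

λ̂_MAP = 0.167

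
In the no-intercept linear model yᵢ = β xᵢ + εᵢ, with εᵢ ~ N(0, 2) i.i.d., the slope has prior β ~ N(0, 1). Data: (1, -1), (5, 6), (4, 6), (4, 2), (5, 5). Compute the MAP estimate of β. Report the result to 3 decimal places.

β̂_MAP = 1.012

log p(β | y) = −Σ(yᵢ − βxᵢ)²/(2·2) − β²/(2·1) + const.
Setting the derivative to zero: Σxᵢ(yᵢ − βxᵢ)/2 − β/1 = 0, so β = Σxᵢyᵢ / (Σxᵢ² + σ²/τ²).
Σxᵢyᵢ = 1·(-1) + 5·6 + 4·6 + 4·2 + 5·5 = 86; Σxᵢ² = 83; σ²/τ² = 2.
β̂_MAP = 86 / (83 + 2) = 86/85 ≈ 1.012.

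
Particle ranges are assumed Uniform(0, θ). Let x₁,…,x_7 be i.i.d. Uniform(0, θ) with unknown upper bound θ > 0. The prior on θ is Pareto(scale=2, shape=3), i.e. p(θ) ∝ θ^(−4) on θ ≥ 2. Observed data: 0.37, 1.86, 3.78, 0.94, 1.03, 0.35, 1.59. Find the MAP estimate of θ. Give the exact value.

The Uniform(0, θ) likelihood is θ^(−n) for θ ≥ max(xᵢ), zero otherwise. Here max(xᵢ) = 3.78.
Posterior ∝ θ^(−4) · θ^(−7) = θ^(−11) on θ ≥ max(2, 3.78) = 3.78.
This density is strictly decreasing in θ, so the posterior mode lies at the lower boundary of the support.

θ̂_MAP = 3.78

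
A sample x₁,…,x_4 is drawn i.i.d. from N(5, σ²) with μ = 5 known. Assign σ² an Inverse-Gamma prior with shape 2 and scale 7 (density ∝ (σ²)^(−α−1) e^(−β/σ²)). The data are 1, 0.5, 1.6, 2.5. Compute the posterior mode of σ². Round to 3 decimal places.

σ̂²_MAP = 6.806

Sum of squared deviations about the known mean: SS = (1−5)² + (0.5−5)² + (1.6−5)² + (2.5−5)² = 54.06.
The Normal likelihood contributes (σ²)^(−n/2) exp(−SS/(2σ²)), so the posterior is Inverse-Gamma(α + n/2, β + SS/2) = Inverse-Gamma(4, 34.03).
The mode of Inverse-Gamma(a, b) is b/(a+1) = 34.03/5 ≈ 6.806.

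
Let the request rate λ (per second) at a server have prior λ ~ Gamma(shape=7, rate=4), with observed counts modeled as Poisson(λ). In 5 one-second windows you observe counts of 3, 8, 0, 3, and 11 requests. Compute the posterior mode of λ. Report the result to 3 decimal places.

Σxᵢ = 3+8+0+3+11 = 25, with n = 5.
Posterior ∝ λ^6e^(−4λ) · λ^25e^(−5λ) = λ^31e^(−9λ), i.e. Gamma(shape=32, rate=9).
The mode of a Gamma(a, b) with a ≥ 1 (shape–rate) is (a−1)/b = 31/9 ≈ 3.444.

λ̂_MAP = 3.444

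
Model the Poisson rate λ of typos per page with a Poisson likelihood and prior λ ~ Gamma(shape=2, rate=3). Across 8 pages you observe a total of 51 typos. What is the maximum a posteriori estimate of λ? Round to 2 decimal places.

Σxᵢ = 51, n = 8.
Posterior ∝ λe^(−3λ) · λ^51e^(−8λ) = λ^52e^(−11λ), i.e. Gamma(shape=53, rate=11).
The mode of a Gamma(a, b) with a ≥ 1 (shape–rate) is (a−1)/b = 52/11 ≈ 4.73.

λ̂_MAP = 4.73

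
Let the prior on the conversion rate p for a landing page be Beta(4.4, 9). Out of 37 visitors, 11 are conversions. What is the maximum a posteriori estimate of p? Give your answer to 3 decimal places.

p̂_MAP = 0.298

Prior: Beta(4.4, 9).
Data: 11 successes in 37 trials. The binomial likelihood contributes p^11(1−p)^26, so the posterior is Beta(4.4+11, 9+26) = Beta(15.4, 35).
For Beta(a, b) with a, b > 1 the mode is (a−1)/(a+b−2) = 14.4/48.4 ≈ 0.298.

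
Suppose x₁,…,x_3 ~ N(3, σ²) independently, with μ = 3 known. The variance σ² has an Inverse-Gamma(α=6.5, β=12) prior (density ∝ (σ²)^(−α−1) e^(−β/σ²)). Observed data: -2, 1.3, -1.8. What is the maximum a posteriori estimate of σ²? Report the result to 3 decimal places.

Sum of squared deviations about the known mean: SS = (-2−3)² + (1.3−3)² + (-1.8−3)² = 50.93.
The Normal likelihood contributes (σ²)^(−n/2) exp(−SS/(2σ²)), so the posterior is Inverse-Gamma(α + n/2, β + SS/2) = Inverse-Gamma(8, 37.465).
The mode of Inverse-Gamma(a, b) is b/(a+1) = 37.465/9 ≈ 4.163.

σ̂²_MAP = 4.163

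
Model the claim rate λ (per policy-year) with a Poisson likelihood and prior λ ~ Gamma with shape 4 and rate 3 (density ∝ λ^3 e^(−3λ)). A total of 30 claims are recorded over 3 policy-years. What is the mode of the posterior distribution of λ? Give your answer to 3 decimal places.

Σxᵢ = 30, n = 3.
Posterior ∝ λ^3e^(−3λ) · λ^30e^(−3λ) = λ^33e^(−6λ), i.e. Gamma(shape=34, rate=6).
The mode of a Gamma(a, b) with a ≥ 1 (shape–rate) is (a−1)/b = 33/6 ≈ 5.500.

λ̂_MAP = 5.500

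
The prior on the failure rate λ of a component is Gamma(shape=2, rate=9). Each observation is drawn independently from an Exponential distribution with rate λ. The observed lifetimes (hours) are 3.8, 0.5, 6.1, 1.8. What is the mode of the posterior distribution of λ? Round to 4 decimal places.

λ̂_MAP = 0.2358

The Exponential(rate=λ) likelihood is ∝ λ^n e^(−λΣtᵢ). Here n = 4 and Σtᵢ = 3.8 + 0.5 + 6.1 + 1.8 = 12.2.
Posterior ∝ λe^(−9λ) · λ^4e^(−12.2λ) = λ^5e^(−21.2λ), i.e. Gamma(6, 21.2).
Mode = (a−1)/b = 5/21.2 ≈ 0.2358.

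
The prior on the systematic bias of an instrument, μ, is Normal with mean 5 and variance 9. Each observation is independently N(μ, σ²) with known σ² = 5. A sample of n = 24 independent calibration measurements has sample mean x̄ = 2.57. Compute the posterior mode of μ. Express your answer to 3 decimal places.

n = 24, x̄ = 2.57.
For a Normal prior and Normal likelihood with known variance, the posterior is Normal; its mode equals its mean, the precision-weighted average.
Prior precision 1/σ₀² = 1/9; data precision n/σ² = 24/5 = 4.8.
μ̂ = ((1/9)·5 + 4.8·2.57) / (1/9 + 4.8) = (14503/1125)/(221/45) = 14503/5525 ≈ 2.625.

μ̂_MAP = 2.625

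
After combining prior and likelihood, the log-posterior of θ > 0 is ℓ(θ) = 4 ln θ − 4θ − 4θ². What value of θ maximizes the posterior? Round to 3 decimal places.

θ̂_MAP = 0.500

ℓ'(θ) = 4/θ − 4 − 8θ. Setting this to zero and multiplying by θ: 8θ² + 4θ − 4 = 0.
θ = (−4 + √(4² + 4·8·4)) / (2·8) = (−4 + √144) / 16 = (−4 + 12)/16 = 1/2.
ℓ''(θ) = −4/θ² − 8 < 0, confirming a maximum.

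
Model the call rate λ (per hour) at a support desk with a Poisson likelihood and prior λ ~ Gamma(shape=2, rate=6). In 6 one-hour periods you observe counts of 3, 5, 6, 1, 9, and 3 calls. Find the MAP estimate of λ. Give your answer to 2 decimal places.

λ̂_MAP = 2.33

Σxᵢ = 3+5+6+1+9+3 = 27, with n = 6.
Posterior ∝ λe^(−6λ) · λ^27e^(−6λ) = λ^28e^(−12λ), i.e. Gamma(shape=29, rate=12).
The mode of a Gamma(a, b) with a ≥ 1 (shape–rate) is (a−1)/b = 28/12 ≈ 2.33.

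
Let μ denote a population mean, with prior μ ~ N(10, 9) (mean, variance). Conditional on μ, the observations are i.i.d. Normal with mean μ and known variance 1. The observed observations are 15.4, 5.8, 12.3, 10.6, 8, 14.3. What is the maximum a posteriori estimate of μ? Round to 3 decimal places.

n = 6; x̄ = (15.4 + 5.8 + 12.3 + 10.6 + 8 + 14.3)/6 = 66.4/6 = 166/15 ≈ 11.0667.
For a Normal prior and Normal likelihood with known variance, the posterior is Normal; its mode equals its mean, the precision-weighted average.
Prior precision 1/σ₀² = 1/9; data precision n/σ² = 6/1 = 6.
μ̂ = ((1/9)·10 + 6·(166/15)) / (1/9 + 6) = (3038/45)/(55/9) = 3038/275 ≈ 11.047.

μ̂_MAP = 11.047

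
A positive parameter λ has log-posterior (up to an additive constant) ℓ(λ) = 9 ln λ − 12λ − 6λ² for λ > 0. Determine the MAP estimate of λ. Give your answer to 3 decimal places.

λ̂_MAP = 0.500

ℓ'(λ) = 9/λ − 12 − 12λ. Setting this to zero and multiplying by λ: 12λ² + 12λ − 9 = 0.
λ = (−12 + √(12² + 4·12·9)) / (2·12) = (−12 + √576) / 24 = (−12 + 24)/24 = 1/2.
ℓ''(λ) = −9/λ² − 12 < 0, confirming a maximum.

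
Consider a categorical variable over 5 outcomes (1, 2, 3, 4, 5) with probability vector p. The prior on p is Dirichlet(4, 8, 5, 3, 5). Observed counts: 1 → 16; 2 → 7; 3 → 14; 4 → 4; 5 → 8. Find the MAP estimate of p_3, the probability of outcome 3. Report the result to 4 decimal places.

MAP estimate: 0.2609

The posterior is Dirichlet(αᵢ + nᵢ) = Dirichlet(20, 15, 19, 7, 13).
For a Dirichlet(a₁,…,a_K) with all aᵢ > 1, the mode has j-th component (aⱼ − 1)/(Σaᵢ − K).
Here Σaᵢ = 74 and K = 5, so p_3 = (19 − 1)/(74 − 5) = 18/69 ≈ 0.2609.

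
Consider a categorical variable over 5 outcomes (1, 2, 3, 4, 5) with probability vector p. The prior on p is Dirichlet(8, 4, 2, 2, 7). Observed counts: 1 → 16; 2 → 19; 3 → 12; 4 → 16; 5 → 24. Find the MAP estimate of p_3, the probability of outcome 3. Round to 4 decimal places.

MAP estimate: 0.1238

The posterior is Dirichlet(αᵢ + nᵢ) = Dirichlet(24, 23, 14, 18, 31).
For a Dirichlet(a₁,…,a_K) with all aᵢ > 1, the mode has j-th component (aⱼ − 1)/(Σaᵢ − K).
Here Σaᵢ = 110 and K = 5, so p_3 = (14 − 1)/(110 − 5) = 13/105 ≈ 0.1238.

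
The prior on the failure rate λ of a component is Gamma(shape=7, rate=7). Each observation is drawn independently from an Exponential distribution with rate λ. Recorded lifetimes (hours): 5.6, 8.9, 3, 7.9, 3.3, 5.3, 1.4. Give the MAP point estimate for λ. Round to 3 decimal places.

λ̂_MAP = 0.307

The Exponential(rate=λ) likelihood is ∝ λ^n e^(−λΣtᵢ). Here n = 7 and Σtᵢ = 5.6 + 8.9 + 3 + 7.9 + 3.3 + 5.3 + 1.4 = 35.4.
Posterior ∝ λ^6e^(−7λ) · λ^7e^(−35.4λ) = λ^13e^(−42.4λ), i.e. Gamma(14, 42.4).
Mode = (a−1)/b = 13/42.4 ≈ 0.307.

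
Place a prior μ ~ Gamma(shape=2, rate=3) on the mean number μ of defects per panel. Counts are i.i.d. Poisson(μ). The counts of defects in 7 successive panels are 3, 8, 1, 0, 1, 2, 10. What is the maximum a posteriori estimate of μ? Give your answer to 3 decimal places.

μ̂_MAP = 2.600

Σxᵢ = 3+8+1+0+1+2+10 = 25, with n = 7.
Posterior ∝ μe^(−3μ) · μ^25e^(−7μ) = μ^26e^(−10μ), i.e. Gamma(shape=27, rate=10).
The mode of a Gamma(a, b) with a ≥ 1 (shape–rate) is (a−1)/b = 26/10 ≈ 2.600.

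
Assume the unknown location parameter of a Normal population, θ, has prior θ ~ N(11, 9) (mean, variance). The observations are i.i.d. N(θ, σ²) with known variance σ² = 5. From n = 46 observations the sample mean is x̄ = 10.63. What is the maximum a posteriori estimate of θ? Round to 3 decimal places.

n = 46, x̄ = 10.63.
For a Normal prior and Normal likelihood with known variance, the posterior is Normal; its mode equals its mean, the precision-weighted average.
Prior precision 1/σ₀² = 1/9; data precision n/σ² = 46/5 = 9.2.
θ̂ = ((1/9)·11 + 9.2·10.63) / (1/9 + 9.2) = (222791/2250)/(419/45) = 222791/20950 ≈ 10.634.

θ̂_MAP = 10.634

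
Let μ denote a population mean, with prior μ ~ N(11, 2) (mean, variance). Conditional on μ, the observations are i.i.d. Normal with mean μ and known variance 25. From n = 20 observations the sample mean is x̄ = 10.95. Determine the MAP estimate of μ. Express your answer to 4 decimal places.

μ̂_MAP = 10.9692

n = 20, x̄ = 10.95.
For a Normal prior and Normal likelihood with known variance, the posterior is Normal; its mode equals its mean, the precision-weighted average.
Prior precision 1/σ₀² = 1/2 = 0.5; data precision n/σ² = 20/25 = 0.8.
μ̂ = (0.5·11 + 0.8·10.95) / (0.5 + 0.8) = 14.26/1.3 = 713/65 ≈ 10.9692.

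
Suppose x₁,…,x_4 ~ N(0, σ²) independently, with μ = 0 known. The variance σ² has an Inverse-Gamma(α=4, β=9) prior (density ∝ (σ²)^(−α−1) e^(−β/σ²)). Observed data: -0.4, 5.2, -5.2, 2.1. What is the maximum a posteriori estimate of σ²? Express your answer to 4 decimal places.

σ̂²_MAP = 5.4750

Sum of squared deviations about the known mean: SS = (-0.4−0)² + (5.2−0)² + (-5.2−0)² + (2.1−0)² = 58.65.
The Normal likelihood contributes (σ²)^(−n/2) exp(−SS/(2σ²)), so the posterior is Inverse-Gamma(α + n/2, β + SS/2) = Inverse-Gamma(6, 38.325).
The mode of Inverse-Gamma(a, b) is b/(a+1) = 38.325/7 ≈ 5.4750.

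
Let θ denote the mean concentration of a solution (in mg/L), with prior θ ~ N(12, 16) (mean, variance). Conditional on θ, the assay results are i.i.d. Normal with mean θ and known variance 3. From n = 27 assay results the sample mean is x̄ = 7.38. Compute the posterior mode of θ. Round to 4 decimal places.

n = 27, x̄ = 7.38.
For a Normal prior and Normal likelihood with known variance, the posterior is Normal; its mode equals its mean, the precision-weighted average.
Prior precision 1/σ₀² = 1/16 = 0.0625; data precision n/σ² = 27/3 = 9.
θ̂ = (0.0625·12 + 9·7.38) / (0.0625 + 9) = 67.17/9.0625 = 26868/3625 ≈ 7.4119.

θ̂_MAP = 7.4119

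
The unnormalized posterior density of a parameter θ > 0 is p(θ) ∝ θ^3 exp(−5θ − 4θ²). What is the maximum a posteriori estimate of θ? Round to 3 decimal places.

θ̂_MAP = 0.375

ℓ'(θ) = 3/θ − 5 − 8θ. Setting this to zero and multiplying by θ: 8θ² + 5θ − 3 = 0.
θ = (−5 + √(5² + 4·8·3)) / (2·8) = (−5 + √121) / 16 = (−5 + 11)/16 = 3/8.
ℓ''(θ) = −3/θ² − 8 < 0, confirming a maximum.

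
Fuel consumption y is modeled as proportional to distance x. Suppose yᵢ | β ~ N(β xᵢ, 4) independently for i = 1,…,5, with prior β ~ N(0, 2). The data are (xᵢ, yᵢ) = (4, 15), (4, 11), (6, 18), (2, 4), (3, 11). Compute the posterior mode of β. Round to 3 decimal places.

β̂_MAP = 3.048

log p(β | y) = −Σ(yᵢ − βxᵢ)²/(2·4) − β²/(2·2) + const.
Setting the derivative to zero: Σxᵢ(yᵢ − βxᵢ)/4 − β/2 = 0, so β = Σxᵢyᵢ / (Σxᵢ² + σ²/τ²).
Σxᵢyᵢ = 4·15 + 4·11 + 6·18 + 2·4 + 3·11 = 253; Σxᵢ² = 81; σ²/τ² = 2.
β̂_MAP = 253 / (81 + 2) = 253/83 ≈ 3.048.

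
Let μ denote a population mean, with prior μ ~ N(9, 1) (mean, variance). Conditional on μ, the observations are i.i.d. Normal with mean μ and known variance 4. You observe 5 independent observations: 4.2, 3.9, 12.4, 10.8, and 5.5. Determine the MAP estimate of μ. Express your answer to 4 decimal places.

μ̂_MAP = 8.0889

n = 5; x̄ = (4.2 + 3.9 + 12.4 + 10.8 + 5.5)/5 = 36.8/5 = 7.36.
For a Normal prior and Normal likelihood with known variance, the posterior is Normal; its mode equals its mean, the precision-weighted average.
Prior precision 1/σ₀² = 1/1 = 1; data precision n/σ² = 5/4 = 1.25.
μ̂ = (1·9 + 1.25·7.36) / (1 + 1.25) = 18.2/2.25 = 364/45 ≈ 8.0889.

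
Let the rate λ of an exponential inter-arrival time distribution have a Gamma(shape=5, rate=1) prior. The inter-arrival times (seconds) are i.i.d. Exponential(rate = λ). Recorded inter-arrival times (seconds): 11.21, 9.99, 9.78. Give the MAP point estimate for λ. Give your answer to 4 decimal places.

λ̂_MAP = 0.2189

The Exponential(rate=λ) likelihood is ∝ λ^n e^(−λΣtᵢ). Here n = 3 and Σtᵢ = 11.21 + 9.99 + 9.78 = 30.98.
Posterior ∝ λ^4e^(−1λ) · λ^3e^(−30.98λ) = λ^7e^(−31.98λ), i.e. Gamma(8, 31.98).
Mode = (a−1)/b = 7/31.98 ≈ 0.2189.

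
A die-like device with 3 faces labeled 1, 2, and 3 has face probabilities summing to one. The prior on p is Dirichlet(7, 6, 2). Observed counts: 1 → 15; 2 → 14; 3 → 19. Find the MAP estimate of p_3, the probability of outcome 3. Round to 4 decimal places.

MAP estimate: 0.3333

The posterior is Dirichlet(αᵢ + nᵢ) = Dirichlet(22, 20, 21).
For a Dirichlet(a₁,…,a_K) with all aᵢ > 1, the mode has j-th component (aⱼ − 1)/(Σaᵢ − K).
Here Σaᵢ = 63 and K = 3, so p_3 = (21 − 1)/(63 − 3) = 20/60 ≈ 0.3333.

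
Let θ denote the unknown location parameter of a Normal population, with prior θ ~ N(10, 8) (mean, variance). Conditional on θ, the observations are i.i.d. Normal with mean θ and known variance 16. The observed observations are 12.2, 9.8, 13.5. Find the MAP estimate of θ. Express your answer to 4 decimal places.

θ̂_MAP = 11.1000

n = 3; x̄ = (12.2 + 9.8 + 13.5)/3 = 35.5/3 = 71/6 ≈ 11.8333.
For a Normal prior and Normal likelihood with known variance, the posterior is Normal; its mode equals its mean, the precision-weighted average.
Prior precision 1/σ₀² = 1/8 = 0.125; data precision n/σ² = 3/16 = 0.1875.
θ̂ = (0.125·10 + 0.1875·(71/6)) / (0.125 + 0.1875) = 3.46875/0.3125 = 11.1000.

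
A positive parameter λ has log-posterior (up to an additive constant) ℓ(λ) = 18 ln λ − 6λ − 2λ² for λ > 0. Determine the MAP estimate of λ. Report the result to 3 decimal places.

ℓ'(λ) = 18/λ − 6 − 4λ. Setting this to zero and multiplying by λ: 4λ² + 6λ − 18 = 0.
λ = (−6 + √(6² + 4·4·18)) / (2·4) = (−6 + √324) / 8 = (−6 + 18)/8 = 3/2.
ℓ''(λ) = −18/λ² − 4 < 0, confirming a maximum.

λ̂_MAP = 1.500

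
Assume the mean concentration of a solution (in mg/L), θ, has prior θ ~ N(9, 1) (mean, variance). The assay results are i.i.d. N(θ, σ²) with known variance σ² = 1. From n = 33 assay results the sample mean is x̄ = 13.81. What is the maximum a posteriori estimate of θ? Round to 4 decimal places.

n = 33, x̄ = 13.81.
For a Normal prior and Normal likelihood with known variance, the posterior is Normal; its mode equals its mean, the precision-weighted average.
Prior precision 1/σ₀² = 1/1 = 1; data precision n/σ² = 33/1 = 33.
θ̂ = (1·9 + 33·13.81) / (1 + 33) = 464.73/34 = 46473/3400 ≈ 13.6685.

θ̂_MAP = 13.6685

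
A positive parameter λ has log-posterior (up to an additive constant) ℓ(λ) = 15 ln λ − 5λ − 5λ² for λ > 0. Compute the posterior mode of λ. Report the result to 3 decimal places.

λ̂_MAP = 1.000

ℓ'(λ) = 15/λ − 5 − 10λ. Setting this to zero and multiplying by λ: 10λ² + 5λ − 15 = 0.
λ = (−5 + √(5² + 4·10·15)) / (2·10) = (−5 + √625) / 20 = (−5 + 25)/20 = 1.
ℓ''(λ) = −15/λ² − 10 < 0, confirming a maximum.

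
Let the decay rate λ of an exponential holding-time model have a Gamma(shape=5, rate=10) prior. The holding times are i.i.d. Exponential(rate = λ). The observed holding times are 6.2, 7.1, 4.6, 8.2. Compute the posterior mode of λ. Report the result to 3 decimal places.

λ̂_MAP = 0.222

The Exponential(rate=λ) likelihood is ∝ λ^n e^(−λΣtᵢ). Here n = 4 and Σtᵢ = 6.2 + 7.1 + 4.6 + 8.2 = 26.1.
Posterior ∝ λ^4e^(−10λ) · λ^4e^(−26.1λ) = λ^8e^(−36.1λ), i.e. Gamma(9, 36.1).
Mode = (a−1)/b = 8/36.1 ≈ 0.222.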